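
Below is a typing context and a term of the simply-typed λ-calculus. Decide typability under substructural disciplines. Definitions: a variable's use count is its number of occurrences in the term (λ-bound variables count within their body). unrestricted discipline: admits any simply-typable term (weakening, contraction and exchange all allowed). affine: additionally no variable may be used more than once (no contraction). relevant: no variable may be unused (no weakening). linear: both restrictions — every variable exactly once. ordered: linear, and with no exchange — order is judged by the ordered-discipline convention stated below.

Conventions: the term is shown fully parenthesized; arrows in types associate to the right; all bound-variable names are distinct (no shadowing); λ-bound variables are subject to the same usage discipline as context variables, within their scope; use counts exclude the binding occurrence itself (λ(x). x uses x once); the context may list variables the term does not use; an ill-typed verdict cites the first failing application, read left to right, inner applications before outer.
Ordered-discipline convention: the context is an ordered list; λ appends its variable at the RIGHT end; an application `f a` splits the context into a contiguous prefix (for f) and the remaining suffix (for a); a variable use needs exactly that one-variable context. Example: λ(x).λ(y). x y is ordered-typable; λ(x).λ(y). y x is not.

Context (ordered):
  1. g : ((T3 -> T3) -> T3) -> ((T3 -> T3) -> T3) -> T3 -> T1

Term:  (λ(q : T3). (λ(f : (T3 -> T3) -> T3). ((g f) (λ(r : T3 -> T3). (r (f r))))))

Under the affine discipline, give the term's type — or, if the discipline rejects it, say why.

not well-typed under affine — uses contraction: f ×2, r ×2
usage: g: 1×; q (λ-bound): 0×; f (λ-bound): 2×; r (λ-bound): 2×
use order (left to right): g, f, r, f, r
typing: the term checks, with type T3 -> ((T3 -> T3) -> T3) -> T3 -> T1
summary: ordered ✗ | linear ✗ | affine ✗ | relevant ✗ | unrestricted ✓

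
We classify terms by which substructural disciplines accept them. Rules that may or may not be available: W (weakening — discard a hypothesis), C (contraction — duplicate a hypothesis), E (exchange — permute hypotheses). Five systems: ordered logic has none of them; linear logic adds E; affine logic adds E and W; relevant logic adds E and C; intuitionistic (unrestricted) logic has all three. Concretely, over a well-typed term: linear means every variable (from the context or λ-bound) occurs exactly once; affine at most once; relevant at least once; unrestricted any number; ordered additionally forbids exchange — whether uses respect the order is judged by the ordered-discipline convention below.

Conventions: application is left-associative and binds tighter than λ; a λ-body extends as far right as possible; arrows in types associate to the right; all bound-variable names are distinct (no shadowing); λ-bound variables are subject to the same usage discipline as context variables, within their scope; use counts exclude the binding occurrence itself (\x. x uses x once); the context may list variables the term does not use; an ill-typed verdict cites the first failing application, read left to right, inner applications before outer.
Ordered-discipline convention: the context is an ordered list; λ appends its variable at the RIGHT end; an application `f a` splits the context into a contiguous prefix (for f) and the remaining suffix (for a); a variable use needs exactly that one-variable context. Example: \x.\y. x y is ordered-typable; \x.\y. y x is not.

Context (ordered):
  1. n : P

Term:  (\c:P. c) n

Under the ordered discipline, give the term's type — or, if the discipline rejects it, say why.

term : P
usage: n=1; c [bound]=1
uses in reading order: c, n
typing: well-typed at P
all disciplines: ordered ✓; linear ✓; affine ✓; relevant ✓; unrestricted ✓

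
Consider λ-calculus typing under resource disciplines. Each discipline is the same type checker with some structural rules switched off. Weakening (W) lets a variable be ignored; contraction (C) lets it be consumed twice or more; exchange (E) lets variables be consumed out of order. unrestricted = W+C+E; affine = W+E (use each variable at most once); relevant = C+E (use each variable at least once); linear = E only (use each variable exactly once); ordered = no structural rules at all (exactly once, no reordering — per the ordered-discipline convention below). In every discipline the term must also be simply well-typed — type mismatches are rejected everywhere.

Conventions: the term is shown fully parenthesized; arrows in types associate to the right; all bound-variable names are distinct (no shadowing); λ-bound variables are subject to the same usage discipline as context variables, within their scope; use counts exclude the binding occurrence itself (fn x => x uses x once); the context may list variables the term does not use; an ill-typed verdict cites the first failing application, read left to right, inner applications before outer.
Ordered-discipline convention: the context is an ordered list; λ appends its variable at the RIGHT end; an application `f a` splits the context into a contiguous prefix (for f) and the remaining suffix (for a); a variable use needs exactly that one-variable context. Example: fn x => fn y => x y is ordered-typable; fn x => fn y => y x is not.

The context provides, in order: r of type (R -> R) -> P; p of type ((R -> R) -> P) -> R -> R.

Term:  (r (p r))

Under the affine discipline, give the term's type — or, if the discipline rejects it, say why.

not well-typed under affine — needs contraction — r ×2
counts: r: 2; p: 1
left-to-right use order: r, p, r
typing: well-typed at P
all disciplines: ordered ✗; linear ✗; affine ✗; relevant ✓; unrestricted ✓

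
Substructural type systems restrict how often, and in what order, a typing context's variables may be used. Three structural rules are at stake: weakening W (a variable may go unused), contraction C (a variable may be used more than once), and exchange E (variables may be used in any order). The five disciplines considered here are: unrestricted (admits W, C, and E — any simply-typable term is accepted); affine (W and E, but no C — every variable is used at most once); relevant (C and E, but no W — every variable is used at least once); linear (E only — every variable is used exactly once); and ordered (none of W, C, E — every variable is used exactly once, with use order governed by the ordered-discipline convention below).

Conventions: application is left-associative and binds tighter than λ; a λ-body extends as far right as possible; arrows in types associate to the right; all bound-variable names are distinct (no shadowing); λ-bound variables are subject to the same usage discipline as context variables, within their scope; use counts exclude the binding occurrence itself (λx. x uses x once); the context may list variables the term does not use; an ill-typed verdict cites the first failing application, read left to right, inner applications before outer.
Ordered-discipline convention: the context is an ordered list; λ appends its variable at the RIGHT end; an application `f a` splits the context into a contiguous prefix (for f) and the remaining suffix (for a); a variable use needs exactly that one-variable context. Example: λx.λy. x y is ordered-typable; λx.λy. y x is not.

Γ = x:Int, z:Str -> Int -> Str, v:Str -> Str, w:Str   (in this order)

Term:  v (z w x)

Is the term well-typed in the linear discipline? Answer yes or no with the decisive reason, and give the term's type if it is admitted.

yes — single use per variable (x, z, v, w); term : Str
use counts: x: 1; z: 1; v: 1; w: 1
use order (left to right): v, z, w, x
typing: ✓ — Str
all disciplines: ordered ✗ · linear ✓ · affine ✓ · relevant ✓ · unrestricted ✓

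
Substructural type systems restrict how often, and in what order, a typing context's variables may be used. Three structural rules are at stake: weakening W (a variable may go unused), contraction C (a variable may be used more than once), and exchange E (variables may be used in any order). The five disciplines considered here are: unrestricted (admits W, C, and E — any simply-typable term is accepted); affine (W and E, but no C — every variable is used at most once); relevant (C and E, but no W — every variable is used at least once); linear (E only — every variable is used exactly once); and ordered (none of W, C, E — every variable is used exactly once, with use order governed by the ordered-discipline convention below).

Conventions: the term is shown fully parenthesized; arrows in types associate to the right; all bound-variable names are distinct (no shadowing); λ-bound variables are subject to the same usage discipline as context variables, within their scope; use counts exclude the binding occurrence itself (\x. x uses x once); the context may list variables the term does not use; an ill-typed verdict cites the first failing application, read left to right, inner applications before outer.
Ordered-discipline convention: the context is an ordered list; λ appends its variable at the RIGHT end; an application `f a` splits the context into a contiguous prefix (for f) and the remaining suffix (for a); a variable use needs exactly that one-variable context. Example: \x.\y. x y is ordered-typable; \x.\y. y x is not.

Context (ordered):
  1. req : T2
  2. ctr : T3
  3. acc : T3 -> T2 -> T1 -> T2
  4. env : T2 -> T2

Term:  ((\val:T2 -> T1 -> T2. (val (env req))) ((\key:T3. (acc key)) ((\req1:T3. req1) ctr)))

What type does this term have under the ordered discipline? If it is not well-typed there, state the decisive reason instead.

not well-typed under ordered — needs exchange: uses follow val, env, req, acc, key, req1, ctr
variable uses: req ×1; ctr ×1; acc ×1; env ×1; val (λ-bound) ×1; key (λ-bound) ×1; req1 (λ-bound) ×1
uses in reading order: val, env, req, acc, key, req1, ctr
typing: the term checks, with type T1 -> T2
per-discipline verdicts: ordered ✗ | linear ✓ | affine ✓ | relevant ✓ | unrestricted ✓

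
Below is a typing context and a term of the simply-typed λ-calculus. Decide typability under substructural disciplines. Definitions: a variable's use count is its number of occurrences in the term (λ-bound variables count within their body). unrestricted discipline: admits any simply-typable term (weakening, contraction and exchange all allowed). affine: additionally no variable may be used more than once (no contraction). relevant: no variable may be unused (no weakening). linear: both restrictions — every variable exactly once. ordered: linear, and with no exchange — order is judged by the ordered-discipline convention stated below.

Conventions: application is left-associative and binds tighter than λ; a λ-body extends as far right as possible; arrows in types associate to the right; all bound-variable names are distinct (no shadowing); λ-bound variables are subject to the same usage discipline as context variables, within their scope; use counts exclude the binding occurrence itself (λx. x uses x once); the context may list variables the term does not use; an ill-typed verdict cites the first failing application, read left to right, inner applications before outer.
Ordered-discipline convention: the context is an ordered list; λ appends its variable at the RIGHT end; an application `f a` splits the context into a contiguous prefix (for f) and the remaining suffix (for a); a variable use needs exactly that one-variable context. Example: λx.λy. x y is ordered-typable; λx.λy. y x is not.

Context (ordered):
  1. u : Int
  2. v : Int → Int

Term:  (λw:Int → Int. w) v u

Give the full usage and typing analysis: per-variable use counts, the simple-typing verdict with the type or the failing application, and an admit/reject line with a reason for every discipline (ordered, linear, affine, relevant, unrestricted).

use counts: u: 1; v: 1; w (λ-bound): 1
order of uses: w, v, u
typing: well-typed at Int
ordered: ✗, use order w, v, u needs exchange
linear: ✓, each of u, v, w used exactly once
affine: ✓, none of u, v, w used more than once
relevant: ✓, every one of u, v, w appears
unrestricted: ✓, type-checks (Int) and nothing is barred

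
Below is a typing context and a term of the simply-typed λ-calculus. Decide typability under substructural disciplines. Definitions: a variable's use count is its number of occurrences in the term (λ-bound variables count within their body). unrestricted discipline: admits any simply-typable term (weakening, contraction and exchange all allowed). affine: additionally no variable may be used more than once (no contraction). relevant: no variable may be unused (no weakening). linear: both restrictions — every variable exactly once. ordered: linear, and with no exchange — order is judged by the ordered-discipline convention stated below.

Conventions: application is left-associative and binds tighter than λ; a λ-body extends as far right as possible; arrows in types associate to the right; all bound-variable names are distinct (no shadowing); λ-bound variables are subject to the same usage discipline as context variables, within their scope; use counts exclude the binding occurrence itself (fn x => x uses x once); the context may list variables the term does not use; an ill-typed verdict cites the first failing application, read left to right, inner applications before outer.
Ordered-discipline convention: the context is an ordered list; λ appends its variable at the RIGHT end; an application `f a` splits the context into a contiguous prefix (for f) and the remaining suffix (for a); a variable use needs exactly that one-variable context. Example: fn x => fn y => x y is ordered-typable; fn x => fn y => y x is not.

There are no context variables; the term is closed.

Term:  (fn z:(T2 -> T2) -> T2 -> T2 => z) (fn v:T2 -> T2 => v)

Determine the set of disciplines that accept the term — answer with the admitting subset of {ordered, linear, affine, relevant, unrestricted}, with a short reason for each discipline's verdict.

accepted by: ordered, linear, affine, relevant, unrestricted
use counts: z [bound]: 1; v [bound]: 1
left-to-right use order: z, v
typing: well-typed — term : (T2 -> T2) -> T2 -> T2
ordered ✓ (single-use (z, v), ordered derivation ok)
linear ✓ (each of z, v used exactly once)
affine ✓ (at most one use each (z, v))
relevant ✓ (at least one use each (z, v))
unrestricted ✓ (typability at (T2 -> T2) -> T2 -> T2 is all that's needed)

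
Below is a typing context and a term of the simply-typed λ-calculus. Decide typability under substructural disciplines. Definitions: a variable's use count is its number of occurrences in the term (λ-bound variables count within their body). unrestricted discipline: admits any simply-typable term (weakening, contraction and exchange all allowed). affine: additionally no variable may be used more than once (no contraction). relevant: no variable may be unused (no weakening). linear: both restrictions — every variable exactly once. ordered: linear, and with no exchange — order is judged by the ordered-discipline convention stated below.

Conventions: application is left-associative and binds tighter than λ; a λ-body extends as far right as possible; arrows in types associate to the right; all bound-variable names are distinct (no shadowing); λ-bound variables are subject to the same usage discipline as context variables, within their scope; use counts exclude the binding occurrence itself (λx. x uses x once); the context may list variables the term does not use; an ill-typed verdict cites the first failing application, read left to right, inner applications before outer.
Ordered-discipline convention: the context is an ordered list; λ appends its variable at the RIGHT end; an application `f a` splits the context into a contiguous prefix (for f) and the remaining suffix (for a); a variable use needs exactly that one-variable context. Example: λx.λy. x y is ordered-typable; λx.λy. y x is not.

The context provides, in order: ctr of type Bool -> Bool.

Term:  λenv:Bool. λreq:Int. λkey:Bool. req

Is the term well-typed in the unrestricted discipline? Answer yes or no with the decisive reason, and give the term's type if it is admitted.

yes — well-typed at Bool -> Int -> Bool -> Int; no restrictions here; term : Bool -> Int -> Bool -> Int
variable uses: ctr: 0; env (bound): 0; req (bound): 1; key (bound): 0
use order (left to right): req
typing: well-typed at Bool -> Int -> Bool -> Int
across the five disciplines: ordered ✗; linear ✗; affine ✓; relevant ✗; unrestricted ✓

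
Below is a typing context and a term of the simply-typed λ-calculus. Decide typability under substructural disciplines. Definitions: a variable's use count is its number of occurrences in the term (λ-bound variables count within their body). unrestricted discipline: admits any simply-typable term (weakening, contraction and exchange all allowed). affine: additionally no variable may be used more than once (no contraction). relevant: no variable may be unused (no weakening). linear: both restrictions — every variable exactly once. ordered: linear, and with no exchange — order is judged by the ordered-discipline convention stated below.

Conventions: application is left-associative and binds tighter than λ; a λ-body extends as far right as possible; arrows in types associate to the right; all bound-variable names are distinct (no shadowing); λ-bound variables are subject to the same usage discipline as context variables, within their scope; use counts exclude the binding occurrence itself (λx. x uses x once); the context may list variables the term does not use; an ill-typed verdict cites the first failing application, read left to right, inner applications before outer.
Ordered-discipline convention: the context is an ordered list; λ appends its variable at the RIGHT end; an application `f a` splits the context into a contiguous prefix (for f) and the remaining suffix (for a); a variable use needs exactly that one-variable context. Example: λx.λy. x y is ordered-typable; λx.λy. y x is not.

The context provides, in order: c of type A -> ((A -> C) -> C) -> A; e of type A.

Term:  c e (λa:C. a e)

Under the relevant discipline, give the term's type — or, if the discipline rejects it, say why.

not well-typed under relevant — a type mismatch blocks all five
use counts: c ×1; e ×2; a [bound] ×1
left-to-right use order: c, e, a, e
typing: ill-typed: non-arrow in function slot: C
per-discipline verdicts: ordered ✗ | linear ✗ | affine ✗ | relevant ✗ | unrestricted ✗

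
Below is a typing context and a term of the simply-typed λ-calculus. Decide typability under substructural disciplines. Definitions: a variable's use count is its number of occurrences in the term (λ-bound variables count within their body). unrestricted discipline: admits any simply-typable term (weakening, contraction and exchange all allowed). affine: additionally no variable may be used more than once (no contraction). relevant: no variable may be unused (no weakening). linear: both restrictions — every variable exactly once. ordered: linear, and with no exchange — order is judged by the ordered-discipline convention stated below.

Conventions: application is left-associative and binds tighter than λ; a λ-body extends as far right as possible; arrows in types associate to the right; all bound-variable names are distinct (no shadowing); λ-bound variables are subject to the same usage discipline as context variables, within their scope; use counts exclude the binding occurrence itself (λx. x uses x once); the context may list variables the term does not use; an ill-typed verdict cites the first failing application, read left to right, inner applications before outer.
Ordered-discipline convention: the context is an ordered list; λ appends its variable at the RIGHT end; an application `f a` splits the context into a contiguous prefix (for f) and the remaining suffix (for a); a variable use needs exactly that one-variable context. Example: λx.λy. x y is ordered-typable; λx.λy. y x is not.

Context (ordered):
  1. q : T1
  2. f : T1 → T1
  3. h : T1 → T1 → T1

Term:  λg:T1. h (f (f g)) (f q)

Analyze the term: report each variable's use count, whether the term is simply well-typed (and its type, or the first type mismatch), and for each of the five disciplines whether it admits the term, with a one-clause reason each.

usage: q: 1×, f: 3×, h: 1×, g (bound): 1×
uses in reading order: h, f, f, g, f, q
typing: well-typed — term : T1 → T1
ordered ✗ (f ×3 used more than once (contraction))
linear ✗ (f ×3 used more than once (contraction))
affine ✗ (f ×3 used more than once (contraction))
relevant ✓ (q, f, h, g: all used, weakening unneeded)
unrestricted ✓ (simply typable at T1 → T1; W, C, E all held)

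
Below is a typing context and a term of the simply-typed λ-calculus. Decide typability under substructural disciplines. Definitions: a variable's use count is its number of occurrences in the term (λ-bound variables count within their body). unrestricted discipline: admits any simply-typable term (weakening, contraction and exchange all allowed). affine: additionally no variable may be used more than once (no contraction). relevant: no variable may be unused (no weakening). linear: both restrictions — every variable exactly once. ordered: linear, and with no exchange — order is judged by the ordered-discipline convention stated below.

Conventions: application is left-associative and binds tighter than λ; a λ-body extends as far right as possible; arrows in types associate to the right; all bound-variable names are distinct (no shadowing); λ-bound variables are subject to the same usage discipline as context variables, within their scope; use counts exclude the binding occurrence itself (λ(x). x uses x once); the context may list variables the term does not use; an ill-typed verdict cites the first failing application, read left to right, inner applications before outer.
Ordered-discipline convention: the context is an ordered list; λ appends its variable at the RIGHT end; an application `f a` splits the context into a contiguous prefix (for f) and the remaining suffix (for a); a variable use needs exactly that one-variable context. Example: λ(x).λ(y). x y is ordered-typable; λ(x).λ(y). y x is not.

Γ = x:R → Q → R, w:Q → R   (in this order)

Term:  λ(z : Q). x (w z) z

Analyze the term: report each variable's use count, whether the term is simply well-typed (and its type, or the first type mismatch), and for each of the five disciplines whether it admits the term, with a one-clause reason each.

usage: x: 1×; w: 1×; z (λ-bound): 2×
order of uses: x, w, z, z
typing: ✓ — Q → R
ordered ✗ (repeated use of z ×2)
linear ✗ (repeated use of z ×2)
affine ✗ (repeated use of z ×2)
relevant ✓ (at least one use each (x, w, z))
unrestricted ✓ (well-typed at Q → R; no restrictions here)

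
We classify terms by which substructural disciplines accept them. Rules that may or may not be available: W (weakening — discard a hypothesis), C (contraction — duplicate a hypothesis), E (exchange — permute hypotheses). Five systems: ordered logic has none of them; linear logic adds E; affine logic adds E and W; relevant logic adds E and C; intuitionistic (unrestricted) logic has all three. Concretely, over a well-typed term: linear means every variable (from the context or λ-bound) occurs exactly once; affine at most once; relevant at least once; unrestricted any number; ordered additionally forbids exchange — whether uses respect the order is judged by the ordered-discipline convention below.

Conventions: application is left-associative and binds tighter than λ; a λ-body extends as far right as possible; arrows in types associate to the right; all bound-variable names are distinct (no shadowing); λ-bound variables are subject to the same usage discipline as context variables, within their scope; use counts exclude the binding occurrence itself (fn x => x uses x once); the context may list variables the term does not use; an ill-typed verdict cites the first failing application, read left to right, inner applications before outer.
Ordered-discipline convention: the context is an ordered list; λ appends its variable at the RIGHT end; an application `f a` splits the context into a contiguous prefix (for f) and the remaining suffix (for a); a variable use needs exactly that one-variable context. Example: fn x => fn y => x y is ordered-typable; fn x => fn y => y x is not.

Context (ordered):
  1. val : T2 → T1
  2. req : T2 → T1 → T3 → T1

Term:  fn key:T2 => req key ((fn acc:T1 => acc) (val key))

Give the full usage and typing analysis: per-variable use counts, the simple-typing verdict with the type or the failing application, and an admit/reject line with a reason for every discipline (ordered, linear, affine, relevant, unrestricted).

variable uses: val: 1×; req: 1×; key (bound): 2×; acc (bound): 1×
left-to-right use order: req, key, acc, val, key
typing: the term checks, with type T2 → T3 → T1
ordered: ✗, needs contraction — key ×2
linear: ✗, needs contraction — key ×2
affine: ✗, needs contraction — key ×2
relevant: ✓, none of val, req, key, acc goes unused
unrestricted: ✓, type-checks (T2 → T3 → T1) and nothing is barred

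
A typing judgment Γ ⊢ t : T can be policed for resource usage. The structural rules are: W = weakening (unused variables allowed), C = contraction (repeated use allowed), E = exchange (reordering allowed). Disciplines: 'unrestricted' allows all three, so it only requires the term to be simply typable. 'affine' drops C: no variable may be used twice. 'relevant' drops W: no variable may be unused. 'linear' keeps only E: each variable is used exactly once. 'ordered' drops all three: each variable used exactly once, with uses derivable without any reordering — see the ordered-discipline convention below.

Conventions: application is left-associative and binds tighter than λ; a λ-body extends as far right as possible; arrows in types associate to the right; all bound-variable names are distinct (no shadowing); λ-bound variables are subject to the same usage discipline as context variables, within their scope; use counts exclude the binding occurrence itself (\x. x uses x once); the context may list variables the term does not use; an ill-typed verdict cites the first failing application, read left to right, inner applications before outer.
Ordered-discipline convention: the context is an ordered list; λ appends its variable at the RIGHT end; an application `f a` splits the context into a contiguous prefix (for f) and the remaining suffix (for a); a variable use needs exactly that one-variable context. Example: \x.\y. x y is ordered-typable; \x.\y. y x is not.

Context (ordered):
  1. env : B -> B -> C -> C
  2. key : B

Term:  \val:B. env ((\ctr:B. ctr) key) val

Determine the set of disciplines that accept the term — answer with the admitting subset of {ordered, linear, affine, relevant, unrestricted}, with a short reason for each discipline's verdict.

accepted by: ordered, linear, affine, relevant, unrestricted
use counts: env: 1×; key: 1×; val (bound): 1×; ctr (bound): 1×
uses in reading order: env, ctr, key, val
typing: well-typed at B -> C -> C
ordered: ✓, env, key, val, ctr once each; derivable with no W/C/E
linear: ✓, env, key, val, ctr: one use apiece
affine: ✓, no duplicate uses among env, key, val, ctr
relevant: ✓, env, key, val, ctr: all used, weakening unneeded
unrestricted: ✓, simply typable at B -> C -> C; W, C, E all held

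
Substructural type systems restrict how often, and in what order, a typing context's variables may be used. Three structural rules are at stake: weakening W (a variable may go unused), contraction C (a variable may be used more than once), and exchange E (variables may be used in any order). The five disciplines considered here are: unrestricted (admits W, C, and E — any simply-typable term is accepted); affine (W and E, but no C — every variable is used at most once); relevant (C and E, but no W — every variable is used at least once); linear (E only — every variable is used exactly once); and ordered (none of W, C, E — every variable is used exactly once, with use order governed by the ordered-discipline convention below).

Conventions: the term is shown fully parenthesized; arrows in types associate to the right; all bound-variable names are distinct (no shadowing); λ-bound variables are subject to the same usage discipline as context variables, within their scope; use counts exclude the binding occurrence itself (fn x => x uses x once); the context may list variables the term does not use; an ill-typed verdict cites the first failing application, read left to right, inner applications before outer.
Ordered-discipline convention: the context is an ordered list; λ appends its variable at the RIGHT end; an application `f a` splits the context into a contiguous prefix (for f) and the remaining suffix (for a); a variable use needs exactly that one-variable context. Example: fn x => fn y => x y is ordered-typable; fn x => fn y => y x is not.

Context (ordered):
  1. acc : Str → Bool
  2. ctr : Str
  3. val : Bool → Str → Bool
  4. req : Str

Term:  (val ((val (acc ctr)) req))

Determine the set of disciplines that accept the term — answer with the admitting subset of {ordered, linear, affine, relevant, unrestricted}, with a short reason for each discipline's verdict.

admitting disciplines: relevant, unrestricted
counts: acc ×1; ctr ×1; val ×2; req ×1
order of uses: val, val, acc, ctr, req
typing: well-typed at Str → Bool
ordered: ✗, needs contraction — val ×2
linear: ✗, needs contraction — val ×2
affine: ✗, needs contraction — val ×2
relevant: ✓, none of acc, ctr, val, req goes unused
unrestricted: ✓, typability at Str → Bool is all that's needed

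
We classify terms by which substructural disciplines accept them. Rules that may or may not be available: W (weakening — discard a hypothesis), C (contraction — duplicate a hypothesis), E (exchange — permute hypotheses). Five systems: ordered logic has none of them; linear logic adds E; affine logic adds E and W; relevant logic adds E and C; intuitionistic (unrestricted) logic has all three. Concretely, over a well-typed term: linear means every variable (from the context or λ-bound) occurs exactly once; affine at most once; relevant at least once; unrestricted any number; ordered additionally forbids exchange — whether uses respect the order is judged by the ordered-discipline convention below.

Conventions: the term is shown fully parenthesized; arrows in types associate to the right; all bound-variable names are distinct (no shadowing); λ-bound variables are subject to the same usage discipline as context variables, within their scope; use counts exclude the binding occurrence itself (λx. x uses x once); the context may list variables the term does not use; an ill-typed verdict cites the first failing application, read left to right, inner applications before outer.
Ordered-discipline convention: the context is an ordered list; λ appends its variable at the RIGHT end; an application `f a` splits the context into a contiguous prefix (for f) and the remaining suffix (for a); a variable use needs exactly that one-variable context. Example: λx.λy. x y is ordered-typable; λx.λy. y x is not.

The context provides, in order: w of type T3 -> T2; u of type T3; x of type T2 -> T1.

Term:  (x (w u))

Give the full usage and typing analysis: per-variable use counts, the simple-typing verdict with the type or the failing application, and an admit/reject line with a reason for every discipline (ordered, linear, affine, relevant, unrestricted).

usage: w: 1×; u: 1×; x: 1×
uses in reading order: x, w, u
typing: ✓ — T1
ordered: ✗, no contiguous prefix/suffix split fits x, w, u
linear: ✓, single use per variable (w, u, x)
affine: ✓, none of w, u, x used more than once
relevant: ✓, at least one use each (w, u, x)
unrestricted: ✓, type-checks (T1) and nothing is barred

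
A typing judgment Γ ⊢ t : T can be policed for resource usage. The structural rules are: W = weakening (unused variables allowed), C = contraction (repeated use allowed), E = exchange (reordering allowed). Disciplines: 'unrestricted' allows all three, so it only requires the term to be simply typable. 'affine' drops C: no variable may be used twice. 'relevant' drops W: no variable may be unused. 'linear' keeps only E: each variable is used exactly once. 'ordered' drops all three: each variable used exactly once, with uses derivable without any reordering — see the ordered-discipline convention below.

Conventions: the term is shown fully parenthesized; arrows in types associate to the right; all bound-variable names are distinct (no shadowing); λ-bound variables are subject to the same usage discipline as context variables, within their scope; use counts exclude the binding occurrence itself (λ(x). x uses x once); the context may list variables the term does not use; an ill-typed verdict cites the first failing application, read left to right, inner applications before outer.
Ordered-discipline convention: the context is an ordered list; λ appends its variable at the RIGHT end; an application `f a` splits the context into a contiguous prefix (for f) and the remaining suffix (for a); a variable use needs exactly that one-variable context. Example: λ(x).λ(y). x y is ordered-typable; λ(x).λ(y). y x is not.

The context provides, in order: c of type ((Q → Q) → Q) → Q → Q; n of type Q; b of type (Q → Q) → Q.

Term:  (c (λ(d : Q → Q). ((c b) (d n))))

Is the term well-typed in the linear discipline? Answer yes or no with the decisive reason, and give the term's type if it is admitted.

no — c ×2 used more than once (contraction)
variable uses: c ×2, n ×1, b ×1, d [bound] ×1
uses in reading order: c, c, b, d, n
typing: the term checks, with type Q → Q
summary: ordered ✗, linear ✗, affine ✗, relevant ✓, unrestricted ✓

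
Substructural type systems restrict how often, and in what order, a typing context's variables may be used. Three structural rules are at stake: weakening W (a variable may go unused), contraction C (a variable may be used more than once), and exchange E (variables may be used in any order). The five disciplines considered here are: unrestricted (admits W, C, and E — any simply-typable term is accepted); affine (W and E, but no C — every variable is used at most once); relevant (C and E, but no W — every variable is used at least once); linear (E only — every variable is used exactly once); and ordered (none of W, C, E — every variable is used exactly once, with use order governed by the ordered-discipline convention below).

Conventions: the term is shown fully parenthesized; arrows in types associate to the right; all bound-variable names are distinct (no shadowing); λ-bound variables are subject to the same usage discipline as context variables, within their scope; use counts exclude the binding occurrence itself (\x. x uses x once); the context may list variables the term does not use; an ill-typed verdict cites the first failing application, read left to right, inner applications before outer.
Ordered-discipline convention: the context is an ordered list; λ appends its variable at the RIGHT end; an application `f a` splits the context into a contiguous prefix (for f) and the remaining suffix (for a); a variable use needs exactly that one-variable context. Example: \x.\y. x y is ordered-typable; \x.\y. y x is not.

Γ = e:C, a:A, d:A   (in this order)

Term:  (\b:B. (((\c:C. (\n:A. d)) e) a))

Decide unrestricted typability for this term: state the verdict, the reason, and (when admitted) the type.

yes — simply typable at B -> A; W, C, E all held; term : B -> A
counts: e=1; a=1; d=1; b (bound)=0; c (bound)=0; n (bound)=0
use order (left to right): d, e, a
typing: ✓ — B -> A
per-discipline verdicts: ordered ✗ · linear ✗ · affine ✓ · relevant ✗ · unrestricted ✓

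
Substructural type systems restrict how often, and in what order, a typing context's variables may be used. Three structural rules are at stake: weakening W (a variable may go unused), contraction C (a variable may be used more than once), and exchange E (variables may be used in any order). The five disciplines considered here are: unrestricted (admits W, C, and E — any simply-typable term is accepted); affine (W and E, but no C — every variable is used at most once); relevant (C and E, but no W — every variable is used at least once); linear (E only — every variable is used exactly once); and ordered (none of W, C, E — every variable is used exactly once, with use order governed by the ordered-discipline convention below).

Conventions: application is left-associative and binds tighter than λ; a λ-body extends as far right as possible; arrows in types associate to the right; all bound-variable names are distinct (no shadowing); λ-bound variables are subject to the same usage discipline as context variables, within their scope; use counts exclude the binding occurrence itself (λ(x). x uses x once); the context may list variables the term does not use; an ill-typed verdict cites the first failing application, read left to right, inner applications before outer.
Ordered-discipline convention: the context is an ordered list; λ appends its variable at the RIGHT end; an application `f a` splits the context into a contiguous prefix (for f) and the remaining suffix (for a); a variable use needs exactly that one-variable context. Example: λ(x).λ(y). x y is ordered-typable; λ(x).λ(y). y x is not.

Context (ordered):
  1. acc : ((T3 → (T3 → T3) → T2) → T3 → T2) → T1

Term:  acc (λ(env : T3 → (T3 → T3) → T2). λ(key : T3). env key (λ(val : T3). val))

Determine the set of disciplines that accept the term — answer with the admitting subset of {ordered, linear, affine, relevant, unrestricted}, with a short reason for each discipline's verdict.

accepted by: ordered, linear, affine, relevant, unrestricted
counts: acc ×1; env (λ-bound) ×1; key (λ-bound) ×1; val (λ-bound) ×1
uses in reading order: acc, env, key, val
typing: ✓ — T1
ordered ✓ (acc, env, key, val once each; derivable with no W/C/E)
linear ✓ (exactly-once usage across acc, env, key, val)
affine ✓ (no duplicate uses among acc, env, key, val)
relevant ✓ (every one of acc, env, key, val appears)
unrestricted ✓ (well-typed at T1; no restrictions here)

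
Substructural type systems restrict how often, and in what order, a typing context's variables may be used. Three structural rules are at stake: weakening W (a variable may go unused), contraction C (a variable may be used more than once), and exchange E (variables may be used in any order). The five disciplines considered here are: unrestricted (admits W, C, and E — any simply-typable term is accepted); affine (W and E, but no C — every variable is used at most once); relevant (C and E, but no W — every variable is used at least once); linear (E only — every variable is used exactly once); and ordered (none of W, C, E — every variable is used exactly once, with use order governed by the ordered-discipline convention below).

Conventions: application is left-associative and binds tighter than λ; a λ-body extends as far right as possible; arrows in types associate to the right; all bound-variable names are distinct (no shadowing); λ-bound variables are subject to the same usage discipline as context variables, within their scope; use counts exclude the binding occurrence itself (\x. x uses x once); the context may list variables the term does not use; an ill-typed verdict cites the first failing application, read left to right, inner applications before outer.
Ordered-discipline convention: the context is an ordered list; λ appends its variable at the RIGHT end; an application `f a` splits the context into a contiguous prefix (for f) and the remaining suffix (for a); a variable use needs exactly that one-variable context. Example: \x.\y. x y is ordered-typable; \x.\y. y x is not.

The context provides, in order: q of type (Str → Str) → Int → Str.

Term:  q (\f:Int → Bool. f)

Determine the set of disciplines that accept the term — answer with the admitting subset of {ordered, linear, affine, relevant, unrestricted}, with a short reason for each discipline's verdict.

admitted in: none
counts: q: 1×, f [bound]: 1×
uses in reading order: q, f
typing: ill-typed: an argument (Int → Bool) → Int → Bool mismatches the expected Str → Str
ordered ✗ (a type mismatch blocks all five)
linear ✗ (the type mismatch rejects it)
affine ✗ (not simply typable)
relevant ✗ (fails simple typing)
unrestricted ✗ (a type mismatch blocks all five)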